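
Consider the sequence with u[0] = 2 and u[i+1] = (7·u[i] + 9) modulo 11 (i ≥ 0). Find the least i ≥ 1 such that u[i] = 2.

10

We have u[0] = 2; u[1] = 1; u[2] = 5; u[3] = 0; u[4] = 9; u[5] = 6; u[6] = 7; u[7] = 3; u[8] = 8; u[9] = 10; u[10] = 2.
Since u[10] = u[0] = 2, the sequence is periodic with period 10.
The value 2 next appears (with i ≥ 1) at u[10].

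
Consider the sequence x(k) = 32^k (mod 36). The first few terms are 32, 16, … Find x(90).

28

Listing terms: x(1) = 32,  x(2) = 16,  x(3) = 8,  x(4) = 4,  x(5) = 20,  x(6) = 28,  x(7) = 32.
Since x(7) = x(1) = 32, the sequence is periodic with period 6.
So x(90) = x(1 + ((90-1) mod 6)) = x(6) = 28.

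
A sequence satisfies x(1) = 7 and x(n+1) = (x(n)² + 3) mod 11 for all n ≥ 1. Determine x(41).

8

Listing terms: x(1) = 7; x(2) = 8; x(3) = 1; x(4) = 4; x(5) = 8.
Since x(5) = x(2) = 8, the sequence is eventually periodic: after a pre-period of length 1 it cycles with period 3.
For n ≥ 2, x(n) depends only on (n - 2) mod 3. (41 - 2) mod 3 = 0, so x(41) = x(2) = 8.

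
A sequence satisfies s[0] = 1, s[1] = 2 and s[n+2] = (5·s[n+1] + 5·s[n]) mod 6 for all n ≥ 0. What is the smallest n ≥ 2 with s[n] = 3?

Listing terms: s[0] = 1; s[1] = 2; s[2] = 3; s[3] = 1; s[4] = 2.
Since (s[3], s[4]) = (s[0], s[1]) = (1, 2) (two consecutive terms determine the rest), the sequence is periodic with period 3.
The value 3 first appears (with n ≥ 2) at s[2].

2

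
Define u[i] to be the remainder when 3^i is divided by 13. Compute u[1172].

Computing terms: u[0] = 1, u[1] = 3, u[2] = 9, u[3] = 1.
Since u[3] = u[0] = 1, the sequence is periodic with period 3.
So u[1172] = u[0 + ((1172-0) mod 3)] = u[2] = 9.

9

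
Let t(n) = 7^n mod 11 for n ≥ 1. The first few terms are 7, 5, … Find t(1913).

Listing terms: t(1) = 7, t(2) = 5, t(3) = 2, t(4) = 3, t(5) = 10, t(6) = 4, t(7) = 6, t(8) = 9, t(9) = 8, t(10) = 1, t(11) = 7.
Since t(11) = t(1) = 7, the sequence is periodic with period 10.
So t(1913) = t(1 + ((1913-1) mod 10)) = t(3) = 2.

2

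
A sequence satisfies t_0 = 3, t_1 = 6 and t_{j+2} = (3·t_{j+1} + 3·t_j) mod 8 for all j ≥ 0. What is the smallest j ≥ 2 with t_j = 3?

2

Computing terms: t_0 = 3, t_1 = 6, t_2 = 3, t_3 = 3, t_4 = 2, t_5 = 7, t_6 = 3, t_7 = 6.
Since (t_6, t_7) = (t_0, t_1) = (3, 6) (two consecutive terms determine the rest), the sequence is periodic with period 6.
The value 3 first appears (with j ≥ 2) at t_2.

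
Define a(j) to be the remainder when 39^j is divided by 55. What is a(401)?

Computing terms: a(0) = 1, a(1) = 39, a(2) = 36, a(3) = 29, a(4) = 31, a(5) = 54, a(6) = 16, a(7) = 19, a(8) = 26, a(9) = 24, a(10) = 1.
Since a(10) = a(0) = 1, the sequence is periodic with period 10.
(401 - 0) mod 10 = 1, so a(401) = a(1) = 39.

39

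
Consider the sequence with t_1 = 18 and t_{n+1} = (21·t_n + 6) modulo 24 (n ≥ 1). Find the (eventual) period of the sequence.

t_1 = 18, t_2 = 0, t_3 = 6, t_4 = 12, t_5 = 18.
The sequence repeats with period 4.

4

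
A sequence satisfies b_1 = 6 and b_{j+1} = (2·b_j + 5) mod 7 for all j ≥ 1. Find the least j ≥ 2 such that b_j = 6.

We have b_1 = 6; b_2 = 3; b_3 = 4; b_4 = 6.
Since b_4 = b_1 = 6, the sequence is periodic with period 3.
The value 6 next appears (with j ≥ 2) at b_4.

4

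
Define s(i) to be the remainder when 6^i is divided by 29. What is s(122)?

16

We have s(1) = 6; s(2) = 7; s(3) = 13; s(4) = 20; s(5) = 4; s(6) = 24; s(7) = 28; s(8) = 23; s(9) = 22; s(10) = 16; s(11) = 9; s(12) = 25; s(13) = 5; s(14) = 1; s(15) = 6.
Since s(15) = s(1) = 6, the sequence is periodic with period 14.
(122 - 1) mod 14 = 9, so s(122) = s(10) = 16.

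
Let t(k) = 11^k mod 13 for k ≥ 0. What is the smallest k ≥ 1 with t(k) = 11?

1

t(0) = 1, t(1) = 11, t(2) = 4, t(3) = 5, t(4) = 3, t(5) = 7, t(6) = 12, t(7) = 2, t(8) = 9, t(9) = 8, t(10) = 10, t(11) = 6, t(12) = 1.
Since t(12) = t(0) = 1, the sequence is periodic with period 12.
The value 11 first appears (with k ≥ 1) at t(1).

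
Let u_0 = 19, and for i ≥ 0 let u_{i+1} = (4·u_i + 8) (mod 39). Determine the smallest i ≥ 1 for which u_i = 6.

Computing terms: u_0 = 19,  u_1 = 6,  u_2 = 32,  u_3 = 19.
Since u_3 = u_0 = 19, the sequence is periodic with period 3.
The value 6 first appears (with i ≥ 1) at u_1.

1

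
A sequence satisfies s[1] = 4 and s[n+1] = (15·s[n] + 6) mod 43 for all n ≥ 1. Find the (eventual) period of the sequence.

s[1] = 4; s[2] = 23; s[3] = 7; s[4] = 25; s[5] = 37; s[6] = 2; s[7] = 36; s[8] = 30; s[9] = 26; s[10] = 9; s[11] = 12; s[12] = 14; s[13] = 1; s[14] = 21; s[15] = 20; s[16] = 5; s[17] = 38; s[18] = 17; s[19] = 3; s[20] = 8; s[21] = 40; s[22] = 4.
The sequence repeats with period 21.

21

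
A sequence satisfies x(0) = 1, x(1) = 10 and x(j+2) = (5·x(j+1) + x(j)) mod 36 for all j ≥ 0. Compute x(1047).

Listing terms: x(0) = 1; x(1) = 10; x(2) = 15; x(3) = 13; x(4) = 8; x(5) = 17; x(6) = 21; x(7) = 14; x(8) = 19; x(9) = 1; x(10) = 24; x(11) = 13; x(12) = 17; x(13) = 26; x(14) = 3; x(15) = 5; x(16) = 28; x(17) = 1; x(18) = 33; x(19) = 22; x(20) = 35; x(21) = 17; x(22) = 12; x(23) = 5; x(24) = 1; x(25) = 10.
The sequence repeats with period 24.
So x(1047) = x(0 + ((1047-0) mod 24)) = x(15) = 5.

5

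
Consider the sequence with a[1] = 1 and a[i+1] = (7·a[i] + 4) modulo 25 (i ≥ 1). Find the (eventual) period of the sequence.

a[1] = 1, a[2] = 11, a[3] = 6, a[4] = 21, a[5] = 1.
The sequence repeats with period 4.

4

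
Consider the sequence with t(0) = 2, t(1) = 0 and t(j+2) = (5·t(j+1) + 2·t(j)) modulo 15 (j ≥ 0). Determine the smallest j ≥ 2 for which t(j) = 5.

Computing terms: t(0) = 2, t(1) = 0, t(2) = 4, t(3) = 5, t(4) = 3, t(5) = 10, t(6) = 11, t(7) = 0, t(8) = 7, t(9) = 5, t(10) = 9, t(11) = 10, t(12) = 8, t(13) = 0, t(14) = 1, t(15) = 5, t(16) = 12, t(17) = 10, t(18) = 14, t(19) = 0, t(20) = 13, t(21) = 5, t(22) = 6, t(23) = 10, t(24) = 2, t(25) = 0.
Since (t(24), t(25)) = (t(0), t(1)) = (2, 0) (two consecutive terms determine the rest), the sequence is periodic with period 24.
The value 5 first appears (with j ≥ 2) at t(3).

3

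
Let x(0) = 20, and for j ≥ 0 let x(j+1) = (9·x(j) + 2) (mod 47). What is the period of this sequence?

x(0) = 20, x(1) = 41, x(2) = 42, x(3) = 4, x(4) = 38, x(5) = 15, x(6) = 43, x(7) = 13, x(8) = 25, x(9) = 39, x(10) = 24, x(11) = 30, x(12) = 37, x(13) = 6, x(14) = 9, x(15) = 36, x(16) = 44, x(17) = 22, x(18) = 12, x(19) = 16, x(20) = 5, x(21) = 0, x(22) = 2, x(23) = 20.
Since x(23) = x(0) = 20, the sequence is periodic with period 23.

23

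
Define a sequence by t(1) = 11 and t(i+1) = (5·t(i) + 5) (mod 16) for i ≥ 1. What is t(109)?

15

t(1) = 11; t(2) = 12; t(3) = 1; t(4) = 10; t(5) = 7; t(6) = 8; t(7) = 13; t(8) = 6; t(9) = 3; t(10) = 4; t(11) = 9; t(12) = 2; t(13) = 15; t(14) = 0; t(15) = 5; t(16) = 14; t(17) = 11.
The sequence repeats with period 16.
So t(109) = t(1 + ((109-1) mod 16)) = t(13) = 15.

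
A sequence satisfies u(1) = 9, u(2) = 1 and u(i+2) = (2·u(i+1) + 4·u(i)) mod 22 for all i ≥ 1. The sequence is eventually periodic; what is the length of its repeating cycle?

u(1) = 9, u(2) = 1, u(3) = 16, u(4) = 14, u(5) = 4, u(6) = 20, u(7) = 12, u(8) = 16, u(9) = 14.
Since (u(8), u(9)) = (u(3), u(4)) = (16, 14) (two consecutive terms determine the rest), the sequence is eventually periodic: after a pre-period of length 2 it cycles with period 5.

5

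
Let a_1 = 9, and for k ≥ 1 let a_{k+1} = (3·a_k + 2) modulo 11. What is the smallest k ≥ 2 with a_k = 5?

4

Computing terms: a_1 = 9, a_2 = 7, a_3 = 1, a_4 = 5, a_5 = 6, a_6 = 9.
The sequence repeats with period 5.
The value 5 first appears (with k ≥ 2) at a_4.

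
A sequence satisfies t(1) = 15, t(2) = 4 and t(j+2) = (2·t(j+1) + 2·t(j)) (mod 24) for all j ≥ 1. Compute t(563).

We have t(1) = 15; t(2) = 4; t(3) = 14; t(4) = 12; t(5) = 4; t(6) = 8; t(7) = 0; t(8) = 16; t(9) = 8; t(10) = 0.
Since (t(9), t(10)) = (t(6), t(7)) = (8, 0) (two consecutive terms determine the rest), the sequence is eventually periodic: after a pre-period of length 5 it cycles with period 3.
For j ≥ 6, t(j) depends only on (j - 6) mod 3. (563 - 6) mod 3 = 2, so t(563) = t(8) = 16.

16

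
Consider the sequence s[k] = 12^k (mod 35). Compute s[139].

Computing terms: s[0] = 1, s[1] = 12, s[2] = 4, s[3] = 13, s[4] = 16, s[5] = 17, s[6] = 29, s[7] = 33, s[8] = 11, s[9] = 27, s[10] = 9, s[11] = 3, s[12] = 1.
Since s[12] = s[0] = 1, the sequence is periodic with period 12.
(139 - 0) mod 12 = 7, so s[139] = s[7] = 33.

33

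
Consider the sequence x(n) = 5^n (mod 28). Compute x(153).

13

Computing terms: x(0) = 1,  x(1) = 5,  x(2) = 25,  x(3) = 13,  x(4) = 9,  x(5) = 17,  x(6) = 1.
Since x(6) = x(0) = 1, the sequence is periodic with period 6.
(153 - 0) mod 6 = 3, so x(153) = x(3) = 13.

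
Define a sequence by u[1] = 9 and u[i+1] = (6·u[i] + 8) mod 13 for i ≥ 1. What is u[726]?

We have u[1] = 9,  u[2] = 10,  u[3] = 3,  u[4] = 0,  u[5] = 8,  u[6] = 4,  u[7] = 6,  u[8] = 5,  u[9] = 12,  u[10] = 2,  u[11] = 7,  u[12] = 11,  u[13] = 9.
Since u[13] = u[1] = 9, the sequence is periodic with period 12.
So u[726] = u[1 + ((726-1) mod 12)] = u[6] = 4.

4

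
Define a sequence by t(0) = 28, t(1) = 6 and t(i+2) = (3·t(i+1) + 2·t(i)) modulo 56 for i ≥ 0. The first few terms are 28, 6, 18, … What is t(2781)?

10

t(0) = 28,  t(1) = 6,  t(2) = 18,  t(3) = 10,  t(4) = 10,  t(5) = 50,  t(6) = 2,  t(7) = 50,  t(8) = 42,  t(9) = 2,  t(10) = 34,  t(11) = 50,  t(12) = 50,  t(13) = 26,  t(14) = 10,  t(15) = 26,  t(16) = 42,  t(17) = 10,  t(18) = 2,  t(19) = 26,  t(20) = 26,  t(21) = 18,  t(22) = 50,  t(23) = 18,  t(24) = 42,  t(25) = 50,  t(26) = 10,  t(27) = 18,  t(28) = 18,  t(29) = 34,  t(30) = 26,  t(31) = 34,  t(32) = 42,  t(33) = 26,  t(34) = 50,  t(35) = 34,  t(36) = 34,  t(37) = 2,  t(38) = 18,  t(39) = 2,  t(40) = 42,  t(41) = 18,  t(42) = 26,  t(43) = 2,  t(44) = 2,  t(45) = 10,  t(46) = 34,  t(47) = 10,  t(48) = 42,  t(49) = 34,  t(50) = 18,  t(51) = 10.
Since (t(50), t(51)) = (t(2), t(3)) = (18, 10) (two consecutive terms determine the rest), the sequence is eventually periodic: after a pre-period of length 2 it cycles with period 48.
For i ≥ 2, t(i) depends only on (i - 2) mod 48. (2781 - 2) mod 48 = 43, so t(2781) = t(45) = 10.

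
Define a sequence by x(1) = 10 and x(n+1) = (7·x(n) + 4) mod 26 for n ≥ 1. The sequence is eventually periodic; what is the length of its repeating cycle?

Listing terms: x(1) = 10; x(2) = 22; x(3) = 2; x(4) = 18; x(5) = 0; x(6) = 4; x(7) = 6; x(8) = 20; x(9) = 14; x(10) = 24; x(11) = 16; x(12) = 12; x(13) = 10.
Since x(13) = x(1) = 10, the sequence is periodic with period 12.

12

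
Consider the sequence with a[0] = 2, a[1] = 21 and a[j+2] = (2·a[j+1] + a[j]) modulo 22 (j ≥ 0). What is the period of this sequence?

Computing terms: a[0] = 2,  a[1] = 21,  a[2] = 0,  a[3] = 21,  a[4] = 20,  a[5] = 17,  a[6] = 10,  a[7] = 15,  a[8] = 18,  a[9] = 7,  a[10] = 10,  a[11] = 5,  a[12] = 20,  a[13] = 1,  a[14] = 0,  a[15] = 1,  a[16] = 2,  a[17] = 5,  a[18] = 12,  a[19] = 7,  a[20] = 4,  a[21] = 15,  a[22] = 12,  a[23] = 17,  a[24] = 2,  a[25] = 21.
Since (a[24], a[25]) = (a[0], a[1]) = (2, 21) (two consecutive terms determine the rest), the sequence is periodic with period 24.

24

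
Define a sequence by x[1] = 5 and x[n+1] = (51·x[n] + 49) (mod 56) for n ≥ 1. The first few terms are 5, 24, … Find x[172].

12

x[1] = 5; x[2] = 24; x[3] = 41; x[4] = 12; x[5] = 45; x[6] = 48; x[7] = 33; x[8] = 52; x[9] = 13; x[10] = 40; x[11] = 17; x[12] = 20; x[13] = 5.
Since x[13] = x[1] = 5, the sequence is periodic with period 12.
So x[172] = x[1 + ((172-1) mod 12)] = x[4] = 12.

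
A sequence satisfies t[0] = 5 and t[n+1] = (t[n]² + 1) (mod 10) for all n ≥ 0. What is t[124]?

t[0] = 5, t[1] = 6, t[2] = 7, t[3] = 0, t[4] = 1, t[5] = 2, t[6] = 5.
The sequence repeats with period 6.
(124 - 0) mod 6 = 4, so t[124] = t[4] = 1.

1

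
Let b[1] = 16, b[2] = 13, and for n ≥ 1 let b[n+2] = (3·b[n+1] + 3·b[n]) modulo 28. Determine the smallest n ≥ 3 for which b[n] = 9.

We have b[1] = 16; b[2] = 13; b[3] = 3; b[4] = 20; b[5] = 13; b[6] = 15; b[7] = 0; b[8] = 17; b[9] = 23; b[10] = 8; b[11] = 9; b[12] = 23; b[13] = 12; b[14] = 21; b[15] = 15; b[16] = 24; b[17] = 5; b[18] = 3; b[19] = 24; b[20] = 25; b[21] = 7; b[22] = 12; b[23] = 1; b[24] = 11; b[25] = 8; b[26] = 1; b[27] = 27; b[28] = 0; b[29] = 25; b[30] = 19; b[31] = 20; b[32] = 5; b[33] = 19; b[34] = 16; b[35] = 21; b[36] = 27; b[37] = 4; b[38] = 9; b[39] = 11; b[40] = 4; b[41] = 17; b[42] = 7; b[43] = 16; b[44] = 13.
Since (b[43], b[44]) = (b[1], b[2]) = (16, 13) (two consecutive terms determine the rest), the sequence is periodic with period 42.
The value 9 first appears (with n ≥ 3) at b[11].

11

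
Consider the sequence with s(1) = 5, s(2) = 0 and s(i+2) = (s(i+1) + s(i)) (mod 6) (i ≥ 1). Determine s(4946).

0

Listing terms: s(1) = 5; s(2) = 0; s(3) = 5; s(4) = 5; s(5) = 4; s(6) = 3; s(7) = 1; s(8) = 4; s(9) = 5; s(10) = 3; s(11) = 2; s(12) = 5; s(13) = 1; s(14) = 0; s(15) = 1; s(16) = 1; s(17) = 2; s(18) = 3; s(19) = 5; s(20) = 2; s(21) = 1; s(22) = 3; s(23) = 4; s(24) = 1; s(25) = 5; s(26) = 0.
The sequence repeats with period 24.
(4946 - 1) mod 24 = 1, so s(4946) = s(2) = 0.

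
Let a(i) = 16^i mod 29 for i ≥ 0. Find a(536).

a(0) = 1, a(1) = 16, a(2) = 24, a(3) = 7, a(4) = 25, a(5) = 23, a(6) = 20, a(7) = 1.
The sequence repeats with period 7.
So a(536) = a(0 + ((536-0) mod 7)) = a(4) = 25.

25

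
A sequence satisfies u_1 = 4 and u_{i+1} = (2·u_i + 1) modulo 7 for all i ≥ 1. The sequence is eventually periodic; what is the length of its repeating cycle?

u_1 = 4, u_2 = 2, u_3 = 5, u_4 = 4.
Since u_4 = u_1 = 4, the sequence is periodic with period 3.

3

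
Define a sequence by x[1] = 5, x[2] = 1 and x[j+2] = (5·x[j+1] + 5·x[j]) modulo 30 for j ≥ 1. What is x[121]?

Computing terms: x[1] = 5; x[2] = 1; x[3] = 0; x[4] = 5; x[5] = 25; x[6] = 0; x[7] = 5.
Since (x[6], x[7]) = (x[3], x[4]) = (0, 5) (two consecutive terms determine the rest), the sequence is eventually periodic: after a pre-period of length 2 it cycles with period 3.
For j ≥ 3, x[j] depends only on (j - 3) mod 3. (121 - 3) mod 3 = 1, so x[121] = x[4] = 5.

5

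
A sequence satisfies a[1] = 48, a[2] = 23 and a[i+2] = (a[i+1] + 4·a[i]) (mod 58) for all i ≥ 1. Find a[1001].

Computing terms: a[1] = 48,  a[2] = 23,  a[3] = 41,  a[4] = 17,  a[5] = 7,  a[6] = 17,  a[7] = 45,  a[8] = 55,  a[9] = 3,  a[10] = 49,  a[11] = 3,  a[12] = 25,  a[13] = 37,  a[14] = 21,  a[15] = 53,  a[16] = 21,  a[17] = 1,  a[18] = 27,  a[19] = 31,  a[20] = 23,  a[21] = 31,  a[22] = 7,  a[23] = 15,  a[24] = 43,  a[25] = 45,  a[26] = 43,  a[27] = 49,  a[28] = 47,  a[29] = 11,  a[30] = 25,  a[31] = 11,  a[32] = 53,  a[33] = 39,  a[34] = 19,  a[35] = 1,  a[36] = 19,  a[37] = 23,  a[38] = 41.
Since (a[37], a[38]) = (a[2], a[3]) = (23, 41) (two consecutive terms determine the rest), the sequence is eventually periodic: after a pre-period of length 1 it cycles with period 35.
For i ≥ 2, a[i] depends only on (i - 2) mod 35. (1001 - 2) mod 35 = 19, so a[1001] = a[21] = 31.

31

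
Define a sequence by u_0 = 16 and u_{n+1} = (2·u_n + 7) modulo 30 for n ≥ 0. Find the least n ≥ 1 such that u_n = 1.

4

u_0 = 16; u_1 = 9; u_2 = 25; u_3 = 27; u_4 = 1; u_5 = 9.
Since u_5 = u_1 = 9, the sequence is eventually periodic: after a pre-period of length 1 it cycles with period 4.
The value 1 first appears (with n ≥ 1) at u_4.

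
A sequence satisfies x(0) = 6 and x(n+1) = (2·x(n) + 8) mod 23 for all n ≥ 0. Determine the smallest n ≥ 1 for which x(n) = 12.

3

x(0) = 6; x(1) = 20; x(2) = 2; x(3) = 12; x(4) = 9; x(5) = 3; x(6) = 14; x(7) = 13; x(8) = 11; x(9) = 7; x(10) = 22; x(11) = 6.
The sequence repeats with period 11.
The value 12 first appears (with n ≥ 1) at x(3).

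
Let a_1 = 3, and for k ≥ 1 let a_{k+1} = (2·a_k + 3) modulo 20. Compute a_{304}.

Listing terms: a_1 = 3,  a_2 = 9,  a_3 = 1,  a_4 = 5,  a_5 = 13,  a_6 = 9.
Since a_6 = a_2 = 9, the sequence is eventually periodic: after a pre-period of length 1 it cycles with period 4.
For k ≥ 2, a_k depends only on (k - 2) mod 4. (304 - 2) mod 4 = 2, so a_{304} = a_4 = 5.

5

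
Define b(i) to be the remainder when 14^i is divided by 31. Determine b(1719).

b(0) = 1, b(1) = 14, b(2) = 10, b(3) = 16, b(4) = 7, b(5) = 5, b(6) = 8, b(7) = 19, b(8) = 18, b(9) = 4, b(10) = 25, b(11) = 9, b(12) = 2, b(13) = 28, b(14) = 20, b(15) = 1.
Since b(15) = b(0) = 1, the sequence is periodic with period 15.
(1719 - 0) mod 15 = 9, so b(1719) = b(9) = 4.

4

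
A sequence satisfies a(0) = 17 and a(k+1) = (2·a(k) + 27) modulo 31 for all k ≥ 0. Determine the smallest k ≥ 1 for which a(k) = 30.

a(0) = 17, a(1) = 30, a(2) = 25, a(3) = 15, a(4) = 26, a(5) = 17.
The sequence repeats with period 5.
The value 30 first appears (with k ≥ 1) at a(1).

1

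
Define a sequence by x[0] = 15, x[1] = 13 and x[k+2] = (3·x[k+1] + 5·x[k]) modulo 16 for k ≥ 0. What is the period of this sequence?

Computing terms: x[0] = 15,  x[1] = 13,  x[2] = 2,  x[3] = 7,  x[4] = 15,  x[5] = 0,  x[6] = 11,  x[7] = 1,  x[8] = 10,  x[9] = 3,  x[10] = 11,  x[11] = 0,  x[12] = 7,  x[13] = 5,  x[14] = 2,  x[15] = 15,  x[16] = 7,  x[17] = 0,  x[18] = 3,  x[19] = 9,  x[20] = 10,  x[21] = 11,  x[22] = 3,  x[23] = 0,  x[24] = 15,  x[25] = 13.
The sequence repeats with period 24.

24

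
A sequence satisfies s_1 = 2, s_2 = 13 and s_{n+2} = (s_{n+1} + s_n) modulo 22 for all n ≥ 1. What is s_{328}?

20

s_1 = 2, s_2 = 13, s_3 = 15, s_4 = 6, s_5 = 21, s_6 = 5, s_7 = 4, s_8 = 9, s_9 = 13, s_{10} = 0, s_{11} = 13, s_{12} = 13, s_{13} = 4, s_{14} = 17, s_{15} = 21, s_{16} = 16, s_{17} = 15, s_{18} = 9, s_{19} = 2, s_{20} = 11, s_{21} = 13, s_{22} = 2, s_{23} = 15, s_{24} = 17, s_{25} = 10, s_{26} = 5, s_{27} = 15, s_{28} = 20, s_{29} = 13, s_{30} = 11, s_{31} = 2, s_{32} = 13.
The sequence repeats with period 30.
So s_{328} = s_{1 + ((328-1) mod 30)} = s_{28} = 20.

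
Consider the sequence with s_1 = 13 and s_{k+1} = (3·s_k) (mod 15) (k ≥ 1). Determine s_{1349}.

Computing terms: s_1 = 13,  s_2 = 9,  s_3 = 12,  s_4 = 6,  s_5 = 3,  s_6 = 9.
Since s_6 = s_2 = 9, the sequence is eventually periodic: after a pre-period of length 1 it cycles with period 4.
For k ≥ 2, s_k depends only on (k - 2) mod 4. (1349 - 2) mod 4 = 3, so s_{1349} = s_5 = 3.

3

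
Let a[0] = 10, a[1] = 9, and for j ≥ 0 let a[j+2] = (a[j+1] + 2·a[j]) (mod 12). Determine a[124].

We have a[0] = 10; a[1] = 9; a[2] = 5; a[3] = 11; a[4] = 9; a[5] = 7; a[6] = 1; a[7] = 3; a[8] = 5; a[9] = 11.
Since (a[8], a[9]) = (a[2], a[3]) = (5, 11) (two consecutive terms determine the rest), the sequence is eventually periodic: after a pre-period of length 2 it cycles with period 6.
For j ≥ 2, a[j] depends only on (j - 2) mod 6. (124 - 2) mod 6 = 2, so a[124] = a[4] = 9.

9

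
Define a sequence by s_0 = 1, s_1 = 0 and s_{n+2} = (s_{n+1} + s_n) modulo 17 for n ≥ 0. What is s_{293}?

3

Computing terms: s_0 = 1, s_1 = 0, s_2 = 1, s_3 = 1, s_4 = 2, s_5 = 3, s_6 = 5, s_7 = 8, s_8 = 13, s_9 = 4, s_{10} = 0, s_{11} = 4, s_{12} = 4, s_{13} = 8, s_{14} = 12, s_{15} = 3, s_{16} = 15, s_{17} = 1, s_{18} = 16, s_{19} = 0, s_{20} = 16, s_{21} = 16, s_{22} = 15, s_{23} = 14, s_{24} = 12, s_{25} = 9, s_{26} = 4, s_{27} = 13, s_{28} = 0, s_{29} = 13, s_{30} = 13, s_{31} = 9, s_{32} = 5, s_{33} = 14, s_{34} = 2, s_{35} = 16, s_{36} = 1, s_{37} = 0.
Since (s_{36}, s_{37}) = (s_0, s_1) = (1, 0) (two consecutive terms determine the rest), the sequence is periodic with period 36.
(293 - 0) mod 36 = 5, so s_{293} = s_5 = 3.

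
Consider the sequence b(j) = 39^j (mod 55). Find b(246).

16

Listing terms: b(0) = 1,  b(1) = 39,  b(2) = 36,  b(3) = 29,  b(4) = 31,  b(5) = 54,  b(6) = 16,  b(7) = 19,  b(8) = 26,  b(9) = 24,  b(10) = 1.
The sequence repeats with period 10.
So b(246) = b(0 + ((246-0) mod 10)) = b(6) = 16.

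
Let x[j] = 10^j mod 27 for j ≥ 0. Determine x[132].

1

Computing terms: x[0] = 1,  x[1] = 10,  x[2] = 19,  x[3] = 1.
Since x[3] = x[0] = 1, the sequence is periodic with period 3.
So x[132] = x[0 + ((132-0) mod 3)] = x[0] = 1.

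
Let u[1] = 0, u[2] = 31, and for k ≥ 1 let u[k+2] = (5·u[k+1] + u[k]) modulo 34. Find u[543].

19

We have u[1] = 0; u[2] = 31; u[3] = 19; u[4] = 24; u[5] = 3; u[6] = 5; u[7] = 28; u[8] = 9; u[9] = 5; u[10] = 0; u[11] = 5; u[12] = 25; u[13] = 28; u[14] = 29; u[15] = 3; u[16] = 10; u[17] = 19; u[18] = 3; u[19] = 0; u[20] = 3; u[21] = 15; u[22] = 10; u[23] = 31; u[24] = 29; u[25] = 6; u[26] = 25; u[27] = 29; u[28] = 0; u[29] = 29; u[30] = 9; u[31] = 6; u[32] = 5; u[33] = 31; u[34] = 24; u[35] = 15; u[36] = 31; u[37] = 0; u[38] = 31.
Since (u[37], u[38]) = (u[1], u[2]) = (0, 31) (two consecutive terms determine the rest), the sequence is periodic with period 36.
So u[543] = u[1 + ((543-1) mod 36)] = u[3] = 19.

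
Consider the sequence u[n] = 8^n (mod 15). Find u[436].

u[0] = 1; u[1] = 8; u[2] = 4; u[3] = 2; u[4] = 1.
The sequence repeats with period 4.
So u[436] = u[0 + ((436-0) mod 4)] = u[0] = 1.

1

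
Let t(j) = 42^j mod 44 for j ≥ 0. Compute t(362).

Listing terms: t(0) = 1; t(1) = 42; t(2) = 4; t(3) = 36; t(4) = 16; t(5) = 12; t(6) = 20; t(7) = 4.
Since t(7) = t(2) = 4, the sequence is eventually periodic: after a pre-period of length 2 it cycles with period 5.
For j ≥ 2, t(j) depends only on (j - 2) mod 5. (362 - 2) mod 5 = 0, so t(362) = t(2) = 4.

4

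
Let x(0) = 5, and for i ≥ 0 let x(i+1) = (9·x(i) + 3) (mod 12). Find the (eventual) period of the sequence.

4

We have x(0) = 5,  x(1) = 0,  x(2) = 3,  x(3) = 6,  x(4) = 9,  x(5) = 0.
Since x(5) = x(1) = 0, the sequence is eventually periodic: after a pre-period of length 1 it cycles with period 4.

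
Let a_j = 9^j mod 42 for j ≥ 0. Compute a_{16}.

Computing terms: a_0 = 1; a_1 = 9; a_2 = 39; a_3 = 15; a_4 = 9.
Since a_4 = a_1 = 9, the sequence is eventually periodic: after a pre-period of length 1 it cycles with period 3.
For j ≥ 1, a_j depends only on (j - 1) mod 3. (16 - 1) mod 3 = 0, so a_{16} = a_1 = 9.

9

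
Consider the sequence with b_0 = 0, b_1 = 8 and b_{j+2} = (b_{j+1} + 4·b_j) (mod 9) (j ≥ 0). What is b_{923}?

Listing terms: b_0 = 0,  b_1 = 8,  b_2 = 8,  b_3 = 4,  b_4 = 0,  b_5 = 7,  b_6 = 7,  b_7 = 8,  b_8 = 0,  b_9 = 5,  b_{10} = 5,  b_{11} = 7,  b_{12} = 0,  b_{13} = 1,  b_{14} = 1,  b_{15} = 5,  b_{16} = 0,  b_{17} = 2,  b_{18} = 2,  b_{19} = 1,  b_{20} = 0,  b_{21} = 4,  b_{22} = 4,  b_{23} = 2,  b_{24} = 0,  b_{25} = 8.
Since (b_{24}, b_{25}) = (b_0, b_1) = (0, 8) (two consecutive terms determine the rest), the sequence is periodic with period 24.
So b_{923} = b_{0 + ((923-0) mod 24)} = b_{11} = 7.

7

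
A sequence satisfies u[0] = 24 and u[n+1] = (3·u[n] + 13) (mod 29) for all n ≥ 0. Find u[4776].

9

u[0] = 24; u[1] = 27; u[2] = 7; u[3] = 5; u[4] = 28; u[5] = 10; u[6] = 14; u[7] = 26; u[8] = 4; u[9] = 25; u[10] = 1; u[11] = 16; u[12] = 3; u[13] = 22; u[14] = 21; u[15] = 18; u[16] = 9; u[17] = 11; u[18] = 17; u[19] = 6; u[20] = 2; u[21] = 19; u[22] = 12; u[23] = 20; u[24] = 15; u[25] = 0; u[26] = 13; u[27] = 23; u[28] = 24.
The sequence repeats with period 28.
(4776 - 0) mod 28 = 16, so u[4776] = u[16] = 9.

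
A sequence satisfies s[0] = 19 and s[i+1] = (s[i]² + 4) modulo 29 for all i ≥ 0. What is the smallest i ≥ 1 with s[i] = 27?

We have s[0] = 19,  s[1] = 17,  s[2] = 3,  s[3] = 13,  s[4] = 28,  s[5] = 5,  s[6] = 0,  s[7] = 4,  s[8] = 20,  s[9] = 27,  s[10] = 8,  s[11] = 10,  s[12] = 17.
Since s[12] = s[1] = 17, the sequence is eventually periodic: after a pre-period of length 1 it cycles with period 11.
The value 27 first appears (with i ≥ 1) at s[9].

9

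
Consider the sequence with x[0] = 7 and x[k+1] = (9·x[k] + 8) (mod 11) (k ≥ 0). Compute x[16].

5

Computing terms: x[0] = 7, x[1] = 5, x[2] = 9, x[3] = 1, x[4] = 6, x[5] = 7.
The sequence repeats with period 5.
(16 - 0) mod 5 = 1, so x[16] = x[1] = 5.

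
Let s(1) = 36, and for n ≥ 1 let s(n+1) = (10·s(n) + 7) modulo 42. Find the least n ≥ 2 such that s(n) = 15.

We have s(1) = 36; s(2) = 31; s(3) = 23; s(4) = 27; s(5) = 25; s(6) = 5; s(7) = 15; s(8) = 31.
Since s(8) = s(2) = 31, the sequence is eventually periodic: after a pre-period of length 1 it cycles with period 6.
The value 15 first appears (with n ≥ 2) at s(7).

7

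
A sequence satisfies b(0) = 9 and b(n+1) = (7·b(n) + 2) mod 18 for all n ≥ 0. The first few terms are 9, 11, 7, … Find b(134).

1

We have b(0) = 9,  b(1) = 11,  b(2) = 7,  b(3) = 15,  b(4) = 17,  b(5) = 13,  b(6) = 3,  b(7) = 5,  b(8) = 1,  b(9) = 9.
The sequence repeats with period 9.
So b(134) = b(0 + ((134-0) mod 9)) = b(8) = 1.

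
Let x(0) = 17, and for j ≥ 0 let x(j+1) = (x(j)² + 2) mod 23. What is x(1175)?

20

x(0) = 17, x(1) = 15, x(2) = 20, x(3) = 11, x(4) = 8, x(5) = 20.
Since x(5) = x(2) = 20, the sequence is eventually periodic: after a pre-period of length 2 it cycles with period 3.
For j ≥ 2, x(j) depends only on (j - 2) mod 3. (1175 - 2) mod 3 = 0, so x(1175) = x(2) = 20.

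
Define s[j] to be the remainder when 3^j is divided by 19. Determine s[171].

Computing terms: s[1] = 3; s[2] = 9; s[3] = 8; s[4] = 5; s[5] = 15; s[6] = 7; s[7] = 2; s[8] = 6; s[9] = 18; s[10] = 16; s[11] = 10; s[12] = 11; s[13] = 14; s[14] = 4; s[15] = 12; s[16] = 17; s[17] = 13; s[18] = 1; s[19] = 3.
The sequence repeats with period 18.
(171 - 1) mod 18 = 8, so s[171] = s[9] = 18.

18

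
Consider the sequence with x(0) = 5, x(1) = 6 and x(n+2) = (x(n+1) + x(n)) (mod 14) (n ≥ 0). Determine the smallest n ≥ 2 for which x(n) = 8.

25

Computing terms: x(0) = 5, x(1) = 6, x(2) = 11, x(3) = 3, x(4) = 0, x(5) = 3, x(6) = 3, x(7) = 6, x(8) = 9, x(9) = 1, x(10) = 10, x(11) = 11, x(12) = 7, x(13) = 4, x(14) = 11, x(15) = 1, x(16) = 12, x(17) = 13, x(18) = 11, x(19) = 10, x(20) = 7, x(21) = 3, x(22) = 10, x(23) = 13, x(24) = 9, x(25) = 8, x(26) = 3, x(27) = 11, x(28) = 0, x(29) = 11, x(30) = 11, x(31) = 8, x(32) = 5, x(33) = 13, x(34) = 4, x(35) = 3, x(36) = 7, x(37) = 10, x(38) = 3, x(39) = 13, x(40) = 2, x(41) = 1, x(42) = 3, x(43) = 4, x(44) = 7, x(45) = 11, x(46) = 4, x(47) = 1, x(48) = 5, x(49) = 6.
Since (x(48), x(49)) = (x(0), x(1)) = (5, 6) (two consecutive terms determine the rest), the sequence is periodic with period 48.
The value 8 first appears (with n ≥ 2) at x(25).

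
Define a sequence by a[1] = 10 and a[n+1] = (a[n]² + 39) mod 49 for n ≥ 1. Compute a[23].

5

We have a[1] = 10; a[2] = 41; a[3] = 5; a[4] = 15; a[5] = 19; a[6] = 8; a[7] = 5.
Since a[7] = a[3] = 5, the sequence is eventually periodic: after a pre-period of length 2 it cycles with period 4.
For n ≥ 3, a[n] depends only on (n - 3) mod 4. (23 - 3) mod 4 = 0, so a[23] = a[3] = 5.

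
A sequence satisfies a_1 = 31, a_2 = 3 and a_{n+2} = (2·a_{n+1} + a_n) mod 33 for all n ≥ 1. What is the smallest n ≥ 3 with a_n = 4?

3

We have a_1 = 31,  a_2 = 3,  a_3 = 4,  a_4 = 11,  a_5 = 26,  a_6 = 30,  a_7 = 20,  a_8 = 4,  a_9 = 28,  a_{10} = 27,  a_{11} = 16,  a_{12} = 26,  a_{13} = 2,  a_{14} = 30,  a_{15} = 29,  a_{16} = 22,  a_{17} = 7,  a_{18} = 3,  a_{19} = 13,  a_{20} = 29,  a_{21} = 5,  a_{22} = 6,  a_{23} = 17,  a_{24} = 7,  a_{25} = 31,  a_{26} = 3.
Since (a_{25}, a_{26}) = (a_1, a_2) = (31, 3) (two consecutive terms determine the rest), the sequence is periodic with period 24.
The value 4 first appears (with n ≥ 3) at a_3.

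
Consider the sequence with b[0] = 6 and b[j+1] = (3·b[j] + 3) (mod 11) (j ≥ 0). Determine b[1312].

0

Listing terms: b[0] = 6,  b[1] = 10,  b[2] = 0,  b[3] = 3,  b[4] = 1,  b[5] = 6.
The sequence repeats with period 5.
(1312 - 0) mod 5 = 2, so b[1312] = b[2] = 0.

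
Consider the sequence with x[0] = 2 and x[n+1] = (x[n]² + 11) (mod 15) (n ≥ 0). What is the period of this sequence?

x[0] = 2,  x[1] = 0,  x[2] = 11,  x[3] = 12,  x[4] = 5,  x[5] = 6,  x[6] = 2.
The sequence repeats with period 6.

6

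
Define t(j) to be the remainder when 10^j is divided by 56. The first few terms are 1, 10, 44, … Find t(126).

8

t(0) = 1,  t(1) = 10,  t(2) = 44,  t(3) = 48,  t(4) = 32,  t(5) = 40,  t(6) = 8,  t(7) = 24,  t(8) = 16,  t(9) = 48.
Since t(9) = t(3) = 48, the sequence is eventually periodic: after a pre-period of length 3 it cycles with period 6.
For j ≥ 3, t(j) depends only on (j - 3) mod 6. (126 - 3) mod 6 = 3, so t(126) = t(6) = 8.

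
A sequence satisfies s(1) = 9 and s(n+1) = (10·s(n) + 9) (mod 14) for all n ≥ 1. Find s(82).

Listing terms: s(1) = 9, s(2) = 1, s(3) = 5, s(4) = 3, s(5) = 11, s(6) = 7, s(7) = 9.
Since s(7) = s(1) = 9, the sequence is periodic with period 6.
(82 - 1) mod 6 = 3, so s(82) = s(4) = 3.

3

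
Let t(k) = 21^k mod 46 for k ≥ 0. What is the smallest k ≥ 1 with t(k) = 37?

We have t(0) = 1,  t(1) = 21,  t(2) = 27,  t(3) = 15,  t(4) = 39,  t(5) = 37,  t(6) = 41,  t(7) = 33,  t(8) = 3,  t(9) = 17,  t(10) = 35,  t(11) = 45,  t(12) = 25,  t(13) = 19,  t(14) = 31,  t(15) = 7,  t(16) = 9,  t(17) = 5,  t(18) = 13,  t(19) = 43,  t(20) = 29,  t(21) = 11,  t(22) = 1.
The sequence repeats with period 22.
The value 37 first appears (with k ≥ 1) at t(5).

5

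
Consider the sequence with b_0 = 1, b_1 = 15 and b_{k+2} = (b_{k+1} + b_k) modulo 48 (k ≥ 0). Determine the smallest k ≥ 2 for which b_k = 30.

5

We have b_0 = 1, b_1 = 15, b_2 = 16, b_3 = 31, b_4 = 47, b_5 = 30, b_6 = 29, b_7 = 11, b_8 = 40, b_9 = 3, b_{10} = 43, b_{11} = 46, b_{12} = 41, b_{13} = 39, b_{14} = 32, b_{15} = 23, b_{16} = 7, b_{17} = 30, b_{18} = 37, b_{19} = 19, b_{20} = 8, b_{21} = 27, b_{22} = 35, b_{23} = 14, b_{24} = 1, b_{25} = 15.
The sequence repeats with period 24.
The value 30 first appears (with k ≥ 2) at b_5.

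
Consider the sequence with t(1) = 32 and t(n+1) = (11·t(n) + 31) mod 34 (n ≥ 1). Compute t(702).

t(1) = 32,  t(2) = 9,  t(3) = 28,  t(4) = 33,  t(5) = 20,  t(6) = 13,  t(7) = 4,  t(8) = 7,  t(9) = 6,  t(10) = 29,  t(11) = 10,  t(12) = 5,  t(13) = 18,  t(14) = 25,  t(15) = 0,  t(16) = 31,  t(17) = 32.
The sequence repeats with period 16.
So t(702) = t(1 + ((702-1) mod 16)) = t(14) = 25.

25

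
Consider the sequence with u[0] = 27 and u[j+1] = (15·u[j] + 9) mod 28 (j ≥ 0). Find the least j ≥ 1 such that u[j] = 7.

4

Computing terms: u[0] = 27,  u[1] = 22,  u[2] = 3,  u[3] = 26,  u[4] = 7,  u[5] = 2,  u[6] = 11,  u[7] = 6,  u[8] = 15,  u[9] = 10,  u[10] = 19,  u[11] = 14,  u[12] = 23,  u[13] = 18,  u[14] = 27.
Since u[14] = u[0] = 27, the sequence is periodic with period 14.
The value 7 first appears (with j ≥ 1) at u[4].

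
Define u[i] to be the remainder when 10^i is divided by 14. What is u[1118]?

Computing terms: u[0] = 1; u[1] = 10; u[2] = 2; u[3] = 6; u[4] = 4; u[5] = 12; u[6] = 8; u[7] = 10.
Since u[7] = u[1] = 10, the sequence is eventually periodic: after a pre-period of length 1 it cycles with period 6.
For i ≥ 1, u[i] depends only on (i - 1) mod 6. (1118 - 1) mod 6 = 1, so u[1118] = u[2] = 2.

2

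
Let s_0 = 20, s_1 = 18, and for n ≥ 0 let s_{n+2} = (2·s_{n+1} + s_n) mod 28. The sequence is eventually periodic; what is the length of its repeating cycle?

s_0 = 20; s_1 = 18; s_2 = 0; s_3 = 18; s_4 = 8; s_5 = 6; s_6 = 20; s_7 = 18.
Since (s_6, s_7) = (s_0, s_1) = (20, 18) (two consecutive terms determine the rest), the sequence is periodic with period 6.

6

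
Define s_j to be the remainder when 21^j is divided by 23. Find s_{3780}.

13

Listing terms: s_1 = 21; s_2 = 4; s_3 = 15; s_4 = 16; s_5 = 14; s_6 = 18; s_7 = 10; s_8 = 3; s_9 = 17; s_{10} = 12; s_{11} = 22; s_{12} = 2; s_{13} = 19; s_{14} = 8; s_{15} = 7; s_{16} = 9; s_{17} = 5; s_{18} = 13; s_{19} = 20; s_{20} = 6; s_{21} = 11; s_{22} = 1; s_{23} = 21.
The sequence repeats with period 22.
So s_{3780} = s_{1 + ((3780-1) mod 22)} = s_{18} = 13.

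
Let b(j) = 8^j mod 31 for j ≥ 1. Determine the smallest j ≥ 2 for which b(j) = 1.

5

We have b(1) = 8,  b(2) = 2,  b(3) = 16,  b(4) = 4,  b(5) = 1,  b(6) = 8.
The sequence repeats with period 5.
The value 1 first appears (with j ≥ 2) at b(5).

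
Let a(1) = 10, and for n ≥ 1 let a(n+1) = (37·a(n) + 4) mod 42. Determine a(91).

10

We have a(1) = 10, a(2) = 38, a(3) = 24, a(4) = 10.
The sequence repeats with period 3.
So a(91) = a(1 + ((91-1) mod 3)) = a(1) = 10.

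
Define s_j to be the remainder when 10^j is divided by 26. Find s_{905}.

4

Computing terms: s_1 = 10; s_2 = 22; s_3 = 12; s_4 = 16; s_5 = 4; s_6 = 14; s_7 = 10.
Since s_7 = s_1 = 10, the sequence is periodic with period 6.
(905 - 1) mod 6 = 4, so s_{905} = s_5 = 4.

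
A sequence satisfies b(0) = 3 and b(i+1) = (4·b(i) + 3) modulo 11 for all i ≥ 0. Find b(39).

b(0) = 3; b(1) = 4; b(2) = 8; b(3) = 2; b(4) = 0; b(5) = 3.
The sequence repeats with period 5.
(39 - 0) mod 5 = 4, so b(39) = b(4) = 0.

0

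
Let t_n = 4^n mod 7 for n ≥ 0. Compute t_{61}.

4

We have t_0 = 1, t_1 = 4, t_2 = 2, t_3 = 1.
Since t_3 = t_0 = 1, the sequence is periodic with period 3.
So t_{61} = t_{0 + ((61-0) mod 3)} = t_1 = 4.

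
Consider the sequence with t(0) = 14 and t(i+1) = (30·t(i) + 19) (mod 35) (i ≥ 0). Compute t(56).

29

t(0) = 14,  t(1) = 19,  t(2) = 29,  t(3) = 14.
The sequence repeats with period 3.
So t(56) = t(0 + ((56-0) mod 3)) = t(2) = 29.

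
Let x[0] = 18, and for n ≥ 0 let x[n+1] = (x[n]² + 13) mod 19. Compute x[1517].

0

We have x[0] = 18,  x[1] = 14,  x[2] = 0,  x[3] = 13,  x[4] = 11,  x[5] = 1,  x[6] = 14.
Since x[6] = x[1] = 14, the sequence is eventually periodic: after a pre-period of length 1 it cycles with period 5.
For n ≥ 1, x[n] depends only on (n - 1) mod 5. (1517 - 1) mod 5 = 1, so x[1517] = x[2] = 0.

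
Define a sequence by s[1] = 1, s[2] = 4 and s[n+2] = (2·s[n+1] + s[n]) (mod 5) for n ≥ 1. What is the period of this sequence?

Computing terms: s[1] = 1, s[2] = 4, s[3] = 4, s[4] = 2, s[5] = 3, s[6] = 3, s[7] = 4, s[8] = 1, s[9] = 1, s[10] = 3, s[11] = 2, s[12] = 2, s[13] = 1, s[14] = 4.
The sequence repeats with period 12.

12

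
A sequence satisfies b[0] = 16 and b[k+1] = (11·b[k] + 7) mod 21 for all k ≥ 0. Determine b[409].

15

b[0] = 16,  b[1] = 15,  b[2] = 4,  b[3] = 9,  b[4] = 1,  b[5] = 18,  b[6] = 16.
The sequence repeats with period 6.
(409 - 0) mod 6 = 1, so b[409] = b[1] = 15.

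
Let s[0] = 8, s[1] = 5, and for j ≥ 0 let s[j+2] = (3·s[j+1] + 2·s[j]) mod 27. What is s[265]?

We have s[0] = 8; s[1] = 5; s[2] = 4; s[3] = 22; s[4] = 20; s[5] = 23; s[6] = 1; s[7] = 22; s[8] = 14; s[9] = 5; s[10] = 16; s[11] = 4; s[12] = 17; s[13] = 5; s[14] = 22; s[15] = 22; s[16] = 2; s[17] = 23; s[18] = 19; s[19] = 22; s[20] = 23; s[21] = 5; s[22] = 7; s[23] = 4; s[24] = 26; s[25] = 5; s[26] = 13; s[27] = 22; s[28] = 11; s[29] = 23; s[30] = 10; s[31] = 22; s[32] = 5; s[33] = 5; s[34] = 25; s[35] = 4; s[36] = 8; s[37] = 5.
The sequence repeats with period 36.
(265 - 0) mod 36 = 13, so s[265] = s[13] = 5.

5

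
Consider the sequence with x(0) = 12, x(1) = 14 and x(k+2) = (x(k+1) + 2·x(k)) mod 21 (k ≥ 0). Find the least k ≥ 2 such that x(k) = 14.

7

x(0) = 12, x(1) = 14, x(2) = 17, x(3) = 3, x(4) = 16, x(5) = 1, x(6) = 12, x(7) = 14.
The sequence repeats with period 6.
The value 14 next appears (with k ≥ 2) at x(7).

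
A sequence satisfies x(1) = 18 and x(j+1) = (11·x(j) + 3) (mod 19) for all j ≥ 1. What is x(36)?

Listing terms: x(1) = 18, x(2) = 11, x(3) = 10, x(4) = 18.
The sequence repeats with period 3.
(36 - 1) mod 3 = 2, so x(36) = x(3) = 10.

10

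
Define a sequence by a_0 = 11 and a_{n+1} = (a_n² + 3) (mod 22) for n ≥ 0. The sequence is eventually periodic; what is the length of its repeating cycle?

6

Listing terms: a_0 = 11,  a_1 = 14,  a_2 = 1,  a_3 = 4,  a_4 = 19,  a_5 = 12,  a_6 = 15,  a_7 = 8,  a_8 = 1.
Since a_8 = a_2 = 1, the sequence is eventually periodic: after a pre-period of length 2 it cycles with period 6.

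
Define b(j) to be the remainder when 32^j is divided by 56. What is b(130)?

32

Computing terms: b(1) = 32,  b(2) = 16,  b(3) = 8,  b(4) = 32.
Since b(4) = b(1) = 32, the sequence is periodic with period 3.
(130 - 1) mod 3 = 0, so b(130) = b(1) = 32.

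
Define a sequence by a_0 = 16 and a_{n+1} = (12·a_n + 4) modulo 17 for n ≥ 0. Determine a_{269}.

0

Computing terms: a_0 = 16, a_1 = 9, a_2 = 10, a_3 = 5, a_4 = 13, a_5 = 7, a_6 = 3, a_7 = 6, a_8 = 8, a_9 = 15, a_{10} = 14, a_{11} = 2, a_{12} = 11, a_{13} = 0, a_{14} = 4, a_{15} = 1, a_{16} = 16.
The sequence repeats with period 16.
(269 - 0) mod 16 = 13, so a_{269} = a_{13} = 0.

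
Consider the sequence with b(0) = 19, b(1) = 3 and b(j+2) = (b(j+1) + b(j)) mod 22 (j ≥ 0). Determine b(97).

15

Computing terms: b(0) = 19,  b(1) = 3,  b(2) = 0,  b(3) = 3,  b(4) = 3,  b(5) = 6,  b(6) = 9,  b(7) = 15,  b(8) = 2,  b(9) = 17,  b(10) = 19,  b(11) = 14,  b(12) = 11,  b(13) = 3,  b(14) = 14,  b(15) = 17,  b(16) = 9,  b(17) = 4,  b(18) = 13,  b(19) = 17,  b(20) = 8,  b(21) = 3,  b(22) = 11,  b(23) = 14,  b(24) = 3,  b(25) = 17,  b(26) = 20,  b(27) = 15,  b(28) = 13,  b(29) = 6,  b(30) = 19,  b(31) = 3.
Since (b(30), b(31)) = (b(0), b(1)) = (19, 3) (two consecutive terms determine the rest), the sequence is periodic with period 30.
(97 - 0) mod 30 = 7, so b(97) = b(7) = 15.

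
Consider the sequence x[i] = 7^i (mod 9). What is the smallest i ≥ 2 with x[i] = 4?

Listing terms: x[1] = 7; x[2] = 4; x[3] = 1; x[4] = 7.
The sequence repeats with period 3.
The value 4 first appears (with i ≥ 2) at x[2].

2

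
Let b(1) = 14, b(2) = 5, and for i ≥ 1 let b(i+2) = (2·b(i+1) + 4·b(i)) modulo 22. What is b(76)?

Listing terms: b(1) = 14, b(2) = 5, b(3) = 0, b(4) = 20, b(5) = 18, b(6) = 6, b(7) = 18, b(8) = 16, b(9) = 16, b(10) = 8, b(11) = 14, b(12) = 16, b(13) = 0, b(14) = 20.
Since (b(13), b(14)) = (b(3), b(4)) = (0, 20) (two consecutive terms determine the rest), the sequence is eventually periodic: after a pre-period of length 2 it cycles with period 10.
For i ≥ 3, b(i) depends only on (i - 3) mod 10. (76 - 3) mod 10 = 3, so b(76) = b(6) = 6.

6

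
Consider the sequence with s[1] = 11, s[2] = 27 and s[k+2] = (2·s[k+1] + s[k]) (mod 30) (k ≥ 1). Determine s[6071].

Listing terms: s[1] = 11,  s[2] = 27,  s[3] = 5,  s[4] = 7,  s[5] = 19,  s[6] = 15,  s[7] = 19,  s[8] = 23,  s[9] = 5,  s[10] = 3,  s[11] = 11,  s[12] = 25,  s[13] = 1,  s[14] = 27,  s[15] = 25,  s[16] = 17,  s[17] = 29,  s[18] = 15,  s[19] = 29,  s[20] = 13,  s[21] = 25,  s[22] = 3,  s[23] = 1,  s[24] = 5,  s[25] = 11,  s[26] = 27.
Since (s[25], s[26]) = (s[1], s[2]) = (11, 27) (two consecutive terms determine the rest), the sequence is periodic with period 24.
(6071 - 1) mod 24 = 22, so s[6071] = s[23] = 1.

1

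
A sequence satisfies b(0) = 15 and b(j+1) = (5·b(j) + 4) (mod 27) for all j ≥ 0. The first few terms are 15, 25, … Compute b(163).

We have b(0) = 15, b(1) = 25, b(2) = 21, b(3) = 1, b(4) = 9, b(5) = 22, b(6) = 6, b(7) = 7, b(8) = 12, b(9) = 10, b(10) = 0, b(11) = 4, b(12) = 24, b(13) = 16, b(14) = 3, b(15) = 19, b(16) = 18, b(17) = 13, b(18) = 15.
The sequence repeats with period 18.
(163 - 0) mod 18 = 1, so b(163) = b(1) = 25.

25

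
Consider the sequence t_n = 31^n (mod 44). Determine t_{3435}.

23

Computing terms: t_1 = 31; t_2 = 37; t_3 = 3; t_4 = 5; t_5 = 23; t_6 = 9; t_7 = 15; t_8 = 25; t_9 = 27; t_{10} = 1; t_{11} = 31.
The sequence repeats with period 10.
(3435 - 1) mod 10 = 4, so t_{3435} = t_5 = 23.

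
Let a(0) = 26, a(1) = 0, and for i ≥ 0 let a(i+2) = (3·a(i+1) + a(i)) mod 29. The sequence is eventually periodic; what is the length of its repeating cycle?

28

We have a(0) = 26,  a(1) = 0,  a(2) = 26,  a(3) = 20,  a(4) = 28,  a(5) = 17,  a(6) = 21,  a(7) = 22,  a(8) = 0,  a(9) = 22,  a(10) = 8,  a(11) = 17,  a(12) = 1,  a(13) = 20,  a(14) = 3,  a(15) = 0,  a(16) = 3,  a(17) = 9,  a(18) = 1,  a(19) = 12,  a(20) = 8,  a(21) = 7,  a(22) = 0,  a(23) = 7,  a(24) = 21,  a(25) = 12,  a(26) = 28,  a(27) = 9,  a(28) = 26,  a(29) = 0.
The sequence repeats with period 28.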